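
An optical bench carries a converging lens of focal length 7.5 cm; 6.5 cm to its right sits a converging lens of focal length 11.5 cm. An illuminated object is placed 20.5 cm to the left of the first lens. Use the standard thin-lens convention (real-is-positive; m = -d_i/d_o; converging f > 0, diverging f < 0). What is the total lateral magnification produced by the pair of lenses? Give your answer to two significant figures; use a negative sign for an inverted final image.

-0.39

First lens: d_i1 = 1/(1/7.5 - 1/20.5) = 11.827 cm.
m_1 = -(11.827)/20.5 = -0.5769.
This image would form 11.827 cm past lens 1, i.e. 5.327 cm beyond lens 2, so it is a virtual object for lens 2: d_o2 = 6.5 - 11.827 = -5.327 cm.
Second lens: d_i2 = 1/(1/11.5 - 1/(-5.327)) = 3.641 cm.
m_2 = -(3.641)/(-5.327) = 0.6834.
Total m = m_1 x m_2 = (-0.5769)(0.6834) = -0.3943.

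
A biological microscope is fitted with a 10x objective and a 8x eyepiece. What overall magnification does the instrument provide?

80

The overall magnification of a compound microscope is the product of the objective and eyepiece magnifications:
M = M_obj x M_eye = 10 x 8 = 80.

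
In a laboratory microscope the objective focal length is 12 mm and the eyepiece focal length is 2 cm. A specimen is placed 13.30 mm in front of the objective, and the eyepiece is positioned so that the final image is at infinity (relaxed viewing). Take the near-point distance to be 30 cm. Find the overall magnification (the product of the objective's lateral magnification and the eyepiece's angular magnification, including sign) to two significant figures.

-140

Convert to cm: f_obj = 12 mm = 1.2 cm; d_o = 13.30 mm = 1.33 cm.
Objective: 1/d_i = 1/f_obj - 1/d_o = 1/1.2 - 1/1.33 = 0.08145 cm^-1, so d_i = 12.277 cm.
m_obj = -d_i/d_o = -12.277/1.33 = -9.231.
Eyepiece angular magnification (image at infinity): M_eye = D/f_e = 30/2 = 15.000.
Overall M = m_obj x M_eye = (-9.231)(15.000) = -138.46.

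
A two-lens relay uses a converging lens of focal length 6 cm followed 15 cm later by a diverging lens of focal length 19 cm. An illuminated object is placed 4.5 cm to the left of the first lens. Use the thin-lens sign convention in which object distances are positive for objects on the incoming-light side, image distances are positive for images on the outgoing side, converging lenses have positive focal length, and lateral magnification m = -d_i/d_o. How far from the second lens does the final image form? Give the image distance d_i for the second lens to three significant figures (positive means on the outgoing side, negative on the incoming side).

First lens: d_i1 = 1/(1/6 - 1/4.5) = -18.000 cm.
The intermediate image is virtual, 18.000 cm to the left of lens 1, so d_o2 = L - d_i1 = 15 - (-18.000) = 33.000 cm.
Second lens: d_i2 = 1/(1/(-19) - 1/(33.000)) = -12.058 cm.

-12.1 cm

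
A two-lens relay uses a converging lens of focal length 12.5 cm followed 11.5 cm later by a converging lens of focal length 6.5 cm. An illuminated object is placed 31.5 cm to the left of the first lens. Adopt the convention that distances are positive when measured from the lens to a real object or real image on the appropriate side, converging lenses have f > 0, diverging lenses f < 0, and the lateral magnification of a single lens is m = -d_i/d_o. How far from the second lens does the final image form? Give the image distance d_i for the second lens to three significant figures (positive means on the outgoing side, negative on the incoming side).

First lens: d_i1 = 1/(1/12.5 - 1/31.5) = 20.724 cm.
This image would form 20.724 cm past lens 1, i.e. 9.224 cm beyond lens 2, so it is a virtual object for lens 2: d_o2 = 11.5 - 20.724 = -9.224 cm.
Second lens: d_i2 = 1/(1/6.5 - 1/(-9.224)) = 3.813 cm.

3.81 cm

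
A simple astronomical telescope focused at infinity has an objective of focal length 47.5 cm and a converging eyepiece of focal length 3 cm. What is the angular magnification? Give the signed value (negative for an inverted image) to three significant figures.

M = -f_obj/f_eye = -47.5/(3) = -15.833.

-15.8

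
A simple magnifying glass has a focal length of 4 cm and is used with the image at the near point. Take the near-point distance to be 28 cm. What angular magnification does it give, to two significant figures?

8.0

M = 1 + D/f = 1 + 28/4 = 8.000.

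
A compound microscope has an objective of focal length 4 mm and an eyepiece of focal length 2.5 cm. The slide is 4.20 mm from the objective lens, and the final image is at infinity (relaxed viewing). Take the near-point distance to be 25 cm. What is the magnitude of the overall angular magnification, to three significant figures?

Convert to cm: f_obj = 4 mm = 0.4 cm; d_o = 4.20 mm = 0.42 cm.
Objective: 1/d_i = 1/f_obj - 1/d_o = 1/0.4 - 1/0.42 = 0.11905 cm^-1, so d_i = 8.400 cm.
m_obj = -d_i/d_o = -8.400/0.42 = -20.000.
Eyepiece angular magnification (image at infinity): M_eye = D/f_e = 25/2.5 = 10.000.
Overall M = m_obj x M_eye = (-20.000)(10.000) = -200.00.
|M| = 200.00.

200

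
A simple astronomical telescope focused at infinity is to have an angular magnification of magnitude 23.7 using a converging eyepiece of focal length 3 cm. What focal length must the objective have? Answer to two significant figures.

71 cm

|M| = f_obj/|f_eye|, so f_obj = |M| x |f_eye| = 23.7 x 3 = 71.100 cm.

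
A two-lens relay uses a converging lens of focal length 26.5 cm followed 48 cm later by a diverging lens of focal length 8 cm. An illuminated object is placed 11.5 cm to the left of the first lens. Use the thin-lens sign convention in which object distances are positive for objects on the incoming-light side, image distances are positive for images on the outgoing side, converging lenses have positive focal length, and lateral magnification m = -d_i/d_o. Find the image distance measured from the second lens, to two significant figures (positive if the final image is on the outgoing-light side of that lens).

-7.2 cm

Lens 1: 1/d_i1 = 1/f_1 - 1/d_o1 = 1/26.5 - 1/11.5 = -0.04922 cm^-1, so d_i1 = -20.317 cm.
The intermediate image is virtual, 20.317 cm to the left of lens 1, so d_o2 = L - d_i1 = 48 - (-20.317) = 68.317 cm.
Lens 2: 1/d_i2 = 1/f_2 - 1/d_o2 = 1/(-8) - 1/(68.317) = -0.13964 cm^-1, so d_i2 = -7.161 cm.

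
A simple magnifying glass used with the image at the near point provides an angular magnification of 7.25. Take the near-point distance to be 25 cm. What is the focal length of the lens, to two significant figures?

For the image at the near point, M = 1 + D/f.
f = D/(M - 1) = 25/(7.25 - 1) = 4.000 cm.

4.0 cm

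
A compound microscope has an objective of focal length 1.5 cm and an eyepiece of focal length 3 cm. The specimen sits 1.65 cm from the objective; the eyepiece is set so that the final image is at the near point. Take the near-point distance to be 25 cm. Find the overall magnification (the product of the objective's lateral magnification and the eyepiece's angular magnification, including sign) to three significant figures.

Objective: 1/d_i = 1/f_obj - 1/d_o = 1/1.5 - 1/1.65 = 0.06061 cm^-1, so d_i = 16.500 cm.
m_obj = -d_i/d_o = -16.500/1.65 = -10.000.
Eyepiece angular magnification (image at near point): M_eye = 1 + D/f_e = 1 + 25/3 = 9.333.
Overall M = m_obj x M_eye = (-10.000)(9.333) = -93.33.

-93.3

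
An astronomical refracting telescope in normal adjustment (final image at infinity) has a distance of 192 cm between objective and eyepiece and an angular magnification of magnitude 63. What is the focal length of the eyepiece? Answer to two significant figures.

In normal adjustment the tube length equals f_obj + f_eye and |M| = f_obj/f_eye.
So f_obj = 63 f_eye and 63 f_eye + f_eye = 192 cm, giving f_eye = 192/64 = 3.000 cm and f_obj = 189.000 cm.

3.0 cm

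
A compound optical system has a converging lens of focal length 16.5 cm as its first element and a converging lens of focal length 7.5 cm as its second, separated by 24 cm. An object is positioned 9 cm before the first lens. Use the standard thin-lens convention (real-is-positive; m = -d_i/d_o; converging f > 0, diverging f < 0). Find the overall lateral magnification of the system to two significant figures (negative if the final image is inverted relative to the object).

Lens 1: 1/d_i1 = 1/f_1 - 1/d_o1 = 1/16.5 - 1/9 = -0.05051 cm^-1, so d_i1 = -19.800 cm.
m_1 = -(-19.800)/9 = 2.2000.
The intermediate image is virtual, 19.800 cm to the left of lens 1, so d_o2 = L - d_i1 = 24 - (-19.800) = 43.800 cm.
Lens 2: 1/d_i2 = 1/f_2 - 1/d_o2 = 1/7.5 - 1/(43.800) = 0.11050 cm^-1, so d_i2 = 9.050 cm.
m_2 = -(9.050)/(43.800) = -0.2066.
The system's lateral magnification is m_1 m_2 = (2.2000)(-0.2066) = -0.4545.

-0.45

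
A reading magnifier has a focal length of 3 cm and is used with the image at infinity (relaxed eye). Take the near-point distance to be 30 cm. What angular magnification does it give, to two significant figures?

10

M = D/f = 30/3 = 10.000.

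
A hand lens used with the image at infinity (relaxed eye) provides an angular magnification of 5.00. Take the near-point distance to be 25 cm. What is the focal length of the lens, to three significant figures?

For the image at infinity, M = D/f.
f = D/M = 25/5.0 = 5.000 cm.

5.00 cm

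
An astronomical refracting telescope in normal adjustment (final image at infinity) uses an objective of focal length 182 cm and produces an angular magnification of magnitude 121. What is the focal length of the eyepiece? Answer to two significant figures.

1.5 cm

|M| = f_obj/f_eye, so f_eye = f_obj/|M| = 182/121.0 = 1.504 cm.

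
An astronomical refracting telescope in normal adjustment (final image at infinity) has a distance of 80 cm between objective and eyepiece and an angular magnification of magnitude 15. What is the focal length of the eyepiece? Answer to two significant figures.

In normal adjustment the tube length equals f_obj + f_eye and |M| = f_obj/f_eye.
So f_obj = 15 f_eye and 15 f_eye + f_eye = 80 cm, giving f_eye = 80/16 = 5.000 cm and f_obj = 75.000 cm.

5.0 cm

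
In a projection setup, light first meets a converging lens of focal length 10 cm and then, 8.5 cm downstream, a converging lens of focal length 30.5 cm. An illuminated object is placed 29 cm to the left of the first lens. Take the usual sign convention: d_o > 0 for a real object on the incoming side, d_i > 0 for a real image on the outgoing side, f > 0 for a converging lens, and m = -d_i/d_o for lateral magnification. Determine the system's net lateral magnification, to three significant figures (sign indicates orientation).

First lens: d_i1 = 1/(1/10 - 1/29) = 15.263 cm.
m_1 = -(15.263)/29 = -0.5263.
This image would form 15.263 cm past lens 1, i.e. 6.763 cm beyond lens 2, so it is a virtual object for lens 2: d_o2 = 8.5 - 15.263 = -6.763 cm.
Second lens: d_i2 = 1/(1/30.5 - 1/(-6.763)) = 5.536 cm.
m_2 = -(5.536)/(-6.763) = 0.8185.
Overall magnification: m = m_1 m_2 = -0.4308.

-0.431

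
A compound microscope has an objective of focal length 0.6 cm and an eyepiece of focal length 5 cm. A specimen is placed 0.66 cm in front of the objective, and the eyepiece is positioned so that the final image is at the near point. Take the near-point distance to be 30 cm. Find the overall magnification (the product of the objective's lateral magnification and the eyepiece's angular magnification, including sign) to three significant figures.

Objective: 1/d_i = 1/f_obj - 1/d_o = 1/0.6 - 1/0.66 = 0.15152 cm^-1, so d_i = 6.600 cm.
m_obj = -d_i/d_o = -6.600/0.66 = -10.000.
Eyepiece angular magnification (image at near point): M_eye = 1 + D/f_e = 1 + 30/5 = 7.000.
Overall M = m_obj x M_eye = (-10.000)(7.000) = -70.00.

-70.0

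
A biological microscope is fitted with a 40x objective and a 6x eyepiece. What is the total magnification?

240

The overall magnification of a compound microscope is the product of the objective and eyepiece magnifications:
M = M_obj x M_eye = 40 x 6 = 240.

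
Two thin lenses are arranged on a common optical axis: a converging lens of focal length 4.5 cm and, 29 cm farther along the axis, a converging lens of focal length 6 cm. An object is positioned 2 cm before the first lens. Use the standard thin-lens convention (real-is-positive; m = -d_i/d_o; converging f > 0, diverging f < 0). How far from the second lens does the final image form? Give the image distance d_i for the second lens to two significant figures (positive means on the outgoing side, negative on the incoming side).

7.4 cm

Applying the thin-lens equation to the first lens, 1/4.5 = 1/2 + 1/d_i1, which gives d_i1 = -3.600 cm.
The intermediate image is virtual, 3.600 cm to the left of lens 1, so d_o2 = L - d_i1 = 29 - (-3.600) = 32.600 cm.
Applying the thin-lens equation again with f_2 = 6 cm and d_o2 = 32.600 cm gives d_i2 = 7.353 cm.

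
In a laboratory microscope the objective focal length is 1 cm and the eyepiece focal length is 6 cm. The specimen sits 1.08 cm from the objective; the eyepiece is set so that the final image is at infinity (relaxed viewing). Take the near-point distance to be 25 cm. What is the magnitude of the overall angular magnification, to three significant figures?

Objective: 1/d_i = 1/f_obj - 1/d_o = 1/1 - 1/1.08 = 0.07407 cm^-1, so d_i = 13.500 cm.
m_obj = -d_i/d_o = -13.500/1.08 = -12.500.
Eyepiece angular magnification (image at infinity): M_eye = D/f_e = 25/6 = 4.167.
Overall M = m_obj x M_eye = (-12.500)(4.167) = -52.08.
|M| = 52.08.

52.1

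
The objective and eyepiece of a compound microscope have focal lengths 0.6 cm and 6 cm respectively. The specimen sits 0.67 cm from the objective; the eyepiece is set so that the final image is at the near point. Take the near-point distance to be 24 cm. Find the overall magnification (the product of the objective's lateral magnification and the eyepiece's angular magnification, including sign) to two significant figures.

-43

Objective: 1/d_i = 1/f_obj - 1/d_o = 1/0.6 - 1/0.67 = 0.17413 cm^-1, so d_i = 5.743 cm.
m_obj = -d_i/d_o = -5.743/0.67 = -8.571.
Eyepiece angular magnification (image at near point): M_eye = 1 + D/f_e = 1 + 24/6 = 5.000.
Overall M = m_obj x M_eye = (-8.571)(5.000) = -42.86.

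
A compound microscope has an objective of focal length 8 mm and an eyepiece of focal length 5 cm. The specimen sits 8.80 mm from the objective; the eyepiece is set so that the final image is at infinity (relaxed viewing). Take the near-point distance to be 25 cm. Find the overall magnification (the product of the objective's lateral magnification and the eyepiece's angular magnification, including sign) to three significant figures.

-50.0

Convert to cm: f_obj = 8 mm = 0.8 cm; d_o = 8.80 mm = 0.88 cm.
Objective: 1/d_i = 1/f_obj - 1/d_o = 1/0.8 - 1/0.88 = 0.11364 cm^-1, so d_i = 8.800 cm.
m_obj = -d_i/d_o = -8.800/0.88 = -10.000.
Eyepiece angular magnification (image at infinity): M_eye = D/f_e = 25/5 = 5.000.
Overall M = m_obj x M_eye = (-10.000)(5.000) = -50.00.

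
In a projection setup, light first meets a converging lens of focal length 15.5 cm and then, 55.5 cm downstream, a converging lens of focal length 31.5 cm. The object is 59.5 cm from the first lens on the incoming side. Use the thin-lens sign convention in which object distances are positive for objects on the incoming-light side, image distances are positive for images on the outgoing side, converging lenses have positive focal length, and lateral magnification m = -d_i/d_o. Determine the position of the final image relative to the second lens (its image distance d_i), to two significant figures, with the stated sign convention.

360 cm

First lens: d_i1 = 1/(1/15.5 - 1/59.5) = 20.960 cm.
The intermediate image is 20.960 cm to the right of lens 1, so d_o2 = L - d_i1 = 55.5 - 20.960 = 34.540 cm.
Second lens: d_i2 = 1/(1/31.5 - 1/(34.540)) = 357.922 cm.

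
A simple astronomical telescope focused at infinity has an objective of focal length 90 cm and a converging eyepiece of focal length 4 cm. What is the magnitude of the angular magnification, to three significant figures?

|M| = f_obj/|f_eye| = 90/4 = 22.500.

22.5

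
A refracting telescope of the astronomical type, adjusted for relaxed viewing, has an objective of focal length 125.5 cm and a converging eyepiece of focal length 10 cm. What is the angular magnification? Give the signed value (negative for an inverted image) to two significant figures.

-13

M = -f_obj/f_eye = -125.5/(10) = -12.550.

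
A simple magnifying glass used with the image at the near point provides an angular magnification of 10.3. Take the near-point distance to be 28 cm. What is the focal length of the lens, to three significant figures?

3.01 cm

For the image at the near point, M = 1 + D/f.
f = D/(M - 1) = 28/(10.3 - 1) = 3.011 cm.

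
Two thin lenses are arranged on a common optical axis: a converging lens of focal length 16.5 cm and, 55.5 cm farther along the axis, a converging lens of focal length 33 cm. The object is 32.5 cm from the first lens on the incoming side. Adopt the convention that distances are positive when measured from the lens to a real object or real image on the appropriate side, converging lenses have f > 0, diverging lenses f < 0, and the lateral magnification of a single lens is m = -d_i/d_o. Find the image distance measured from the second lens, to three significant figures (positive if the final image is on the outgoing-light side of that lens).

First lens: d_i1 = 1/(1/16.5 - 1/32.5) = 33.516 cm.
That image sits 21.984 cm in front of the second lens, so d_o2 = 21.984 cm.
Second lens: d_i2 = 1/(1/33 - 1/(21.984)) = -65.860 cm.

-65.9 cm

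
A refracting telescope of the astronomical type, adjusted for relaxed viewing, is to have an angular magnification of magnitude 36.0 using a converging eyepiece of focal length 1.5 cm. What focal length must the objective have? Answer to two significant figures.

54 cm

|M| = f_obj/|f_eye|, so f_obj = |M| x |f_eye| = 36.0 x 1.5 = 54.000 cm.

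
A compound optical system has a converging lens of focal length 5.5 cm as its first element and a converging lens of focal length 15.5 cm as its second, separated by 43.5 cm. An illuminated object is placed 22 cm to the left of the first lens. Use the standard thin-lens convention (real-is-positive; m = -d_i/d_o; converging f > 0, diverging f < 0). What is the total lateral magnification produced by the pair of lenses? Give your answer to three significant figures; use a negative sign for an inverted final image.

0.250

First lens: d_i1 = 1/(1/5.5 - 1/22) = 7.333 cm.
m_1 = -(7.333)/22 = -0.3333.
Object distance for lens 2: d_o2 = 43.5 - 7.333 = 36.167 cm.
Second lens: d_i2 = 1/(1/15.5 - 1/(36.167)) = 27.125 cm.
m_2 = -(27.125)/(36.167) = -0.7500.
The system's lateral magnification is m_1 m_2 = (-0.3333)(-0.7500) = 0.2500.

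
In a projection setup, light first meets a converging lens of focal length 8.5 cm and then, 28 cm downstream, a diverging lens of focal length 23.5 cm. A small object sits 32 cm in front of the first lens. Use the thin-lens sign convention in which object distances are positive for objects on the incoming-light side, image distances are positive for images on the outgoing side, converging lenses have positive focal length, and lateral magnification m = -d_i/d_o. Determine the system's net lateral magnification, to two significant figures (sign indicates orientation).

Lens 1: 1/d_i1 = 1/f_1 - 1/d_o1 = 1/8.5 - 1/32 = 0.08640 cm^-1, so d_i1 = 11.574 cm.
m_1 = -(11.574)/32 = -0.3617.
The intermediate image is 11.574 cm to the right of lens 1, so d_o2 = L - d_i1 = 28 - 11.574 = 16.426 cm.
Lens 2: 1/d_i2 = 1/f_2 - 1/d_o2 = 1/(-23.5) - 1/(16.426) = -0.10343 cm^-1, so d_i2 = -9.668 cm.
m_2 = -(-9.668)/(16.426) = 0.5886.
Overall magnification: m = m_1 m_2 = -0.2129.

-0.21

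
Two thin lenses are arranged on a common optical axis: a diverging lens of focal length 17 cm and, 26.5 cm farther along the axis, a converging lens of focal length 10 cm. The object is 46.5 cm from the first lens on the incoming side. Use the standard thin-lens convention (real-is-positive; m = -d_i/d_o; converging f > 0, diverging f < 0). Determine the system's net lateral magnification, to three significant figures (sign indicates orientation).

-0.0925

Lens 1: 1/d_i1 = 1/f_1 - 1/d_o1 = 1/(-17) - 1/46.5 = -0.08033 cm^-1, so d_i1 = -12.449 cm.
m_1 = -(-12.449)/46.5 = 0.2677.
The intermediate image is virtual, 12.449 cm to the left of lens 1, so d_o2 = L - d_i1 = 26.5 - (-12.449) = 38.949 cm.
Lens 2: 1/d_i2 = 1/f_2 - 1/d_o2 = 1/10 - 1/(38.949) = 0.07433 cm^-1, so d_i2 = 13.454 cm.
m_2 = -(13.454)/(38.949) = -0.3454.
Overall magnification: m = m_1 m_2 = -0.0925.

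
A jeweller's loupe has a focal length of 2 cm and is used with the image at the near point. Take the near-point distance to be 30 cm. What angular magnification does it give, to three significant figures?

16.0

M = 1 + D/f = 1 + 30/2 = 16.000.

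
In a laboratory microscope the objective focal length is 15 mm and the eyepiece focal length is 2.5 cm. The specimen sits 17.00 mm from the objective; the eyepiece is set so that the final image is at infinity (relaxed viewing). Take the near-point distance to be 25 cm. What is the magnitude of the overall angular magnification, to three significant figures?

Convert to cm: f_obj = 15 mm = 1.5 cm; d_o = 17.00 mm = 1.70 cm.
Objective: 1/d_i = 1/f_obj - 1/d_o = 1/1.5 - 1/1.70 = 0.07843 cm^-1, so d_i = 12.750 cm.
m_obj = -d_i/d_o = -12.750/1.70 = -7.500.
Eyepiece angular magnification (image at infinity): M_eye = D/f_e = 25/2.5 = 10.000.
Overall M = m_obj x M_eye = (-7.500)(10.000) = -75.00.
|M| = 75.00.

75.0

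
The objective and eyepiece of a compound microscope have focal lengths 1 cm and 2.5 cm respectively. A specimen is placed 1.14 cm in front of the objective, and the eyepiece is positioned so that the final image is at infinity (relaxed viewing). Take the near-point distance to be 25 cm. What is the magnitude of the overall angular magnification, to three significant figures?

71.4

Objective: 1/d_i = 1/f_obj - 1/d_o = 1/1 - 1/1.14 = 0.12281 cm^-1, so d_i = 8.143 cm.
m_obj = -d_i/d_o = -8.143/1.14 = -7.143.
Eyepiece angular magnification (image at infinity): M_eye = D/f_e = 25/2.5 = 10.000.
Overall M = m_obj x M_eye = (-7.143)(10.000) = -71.43.
|M| = 71.43.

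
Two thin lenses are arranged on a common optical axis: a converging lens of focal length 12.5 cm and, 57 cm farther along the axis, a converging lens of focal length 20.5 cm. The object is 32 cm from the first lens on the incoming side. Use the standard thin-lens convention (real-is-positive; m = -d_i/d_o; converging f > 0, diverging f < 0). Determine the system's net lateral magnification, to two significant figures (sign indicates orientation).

Applying the thin-lens equation to the first lens, 1/12.5 = 1/32 + 1/d_i1, which gives d_i1 = 20.513 cm.
Its lateral magnification is m_1 = -d_i1/d_o1 = -(20.513)/32 = -0.6410.
That image sits 36.487 cm in front of the second lens, so d_o2 = 36.487 cm.
Applying the thin-lens equation again with f_2 = 20.5 cm and d_o2 = 36.487 cm gives d_i2 = 46.787 cm.
m_2 = -(46.787)/(36.487) = -1.2823.
The system's lateral magnification is m_1 m_2 = (-0.6410)(-1.2823) = 0.8220.

0.82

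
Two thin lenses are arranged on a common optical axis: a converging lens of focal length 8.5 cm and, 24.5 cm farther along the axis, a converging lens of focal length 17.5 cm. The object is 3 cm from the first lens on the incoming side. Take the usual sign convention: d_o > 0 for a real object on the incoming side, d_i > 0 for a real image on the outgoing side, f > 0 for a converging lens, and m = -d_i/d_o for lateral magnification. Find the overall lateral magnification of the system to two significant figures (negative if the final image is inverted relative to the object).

Lens 1: 1/d_i1 = 1/f_1 - 1/d_o1 = 1/8.5 - 1/3 = -0.21569 cm^-1, so d_i1 = -4.636 cm.
m_1 = -(-4.636)/3 = 1.5455.
The intermediate image is virtual, 4.636 cm to the left of lens 1, so d_o2 = L - d_i1 = 24.5 - (-4.636) = 29.136 cm.
Lens 2: 1/d_i2 = 1/f_2 - 1/d_o2 = 1/17.5 - 1/(29.136) = 0.02282 cm^-1, so d_i2 = 43.818 cm.
m_2 = -(43.818)/(29.136) = -1.5039.
The system's lateral magnification is m_1 m_2 = (1.5455)(-1.5039) = -2.3242.

-2.3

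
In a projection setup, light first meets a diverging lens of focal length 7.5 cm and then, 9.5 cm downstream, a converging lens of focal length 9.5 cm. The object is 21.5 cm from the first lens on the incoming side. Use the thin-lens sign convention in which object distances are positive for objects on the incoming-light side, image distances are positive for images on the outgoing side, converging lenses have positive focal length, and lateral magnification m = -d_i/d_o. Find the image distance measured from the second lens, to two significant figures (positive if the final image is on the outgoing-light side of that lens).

26 cm

First lens: d_i1 = 1/(1/(-7.5) - 1/21.5) = -5.560 cm.
With d_i1 < 0 the first image is virtual and lies on the object side; the object distance for lens 2 is d_o2 = 9.5 - (-5.560) = 15.060 cm.
Second lens: d_i2 = 1/(1/9.5 - 1/(15.060)) = 25.731 cm.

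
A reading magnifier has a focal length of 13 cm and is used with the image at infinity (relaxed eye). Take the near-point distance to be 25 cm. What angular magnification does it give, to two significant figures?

M = D/f = 25/13 = 1.923.

1.9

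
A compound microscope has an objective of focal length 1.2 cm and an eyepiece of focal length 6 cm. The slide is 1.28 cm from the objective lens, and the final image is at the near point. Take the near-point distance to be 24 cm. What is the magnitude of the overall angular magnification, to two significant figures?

75

Objective: 1/d_i = 1/f_obj - 1/d_o = 1/1.2 - 1/1.28 = 0.05208 cm^-1, so d_i = 19.200 cm.
m_obj = -d_i/d_o = -19.200/1.28 = -15.000.
Eyepiece angular magnification (image at near point): M_eye = 1 + D/f_e = 1 + 24/6 = 5.000.
Overall M = m_obj x M_eye = (-15.000)(5.000) = -75.00.
|M| = 75.00.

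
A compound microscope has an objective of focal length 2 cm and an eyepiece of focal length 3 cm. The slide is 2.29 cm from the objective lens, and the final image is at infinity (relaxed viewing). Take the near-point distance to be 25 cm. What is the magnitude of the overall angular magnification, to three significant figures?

Objective: 1/d_i = 1/f_obj - 1/d_o = 1/2 - 1/2.29 = 0.06332 cm^-1, so d_i = 15.793 cm.
m_obj = -d_i/d_o = -15.793/2.29 = -6.897.
Eyepiece angular magnification (image at infinity): M_eye = D/f_e = 25/3 = 8.333.
Overall M = m_obj x M_eye = (-6.897)(8.333) = -57.47.
|M| = 57.47.

57.5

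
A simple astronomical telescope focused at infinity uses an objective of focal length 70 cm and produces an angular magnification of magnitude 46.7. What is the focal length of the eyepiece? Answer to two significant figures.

1.5 cm

|M| = f_obj/f_eye, so f_eye = f_obj/|M| = 70/46.7 = 1.499 cm.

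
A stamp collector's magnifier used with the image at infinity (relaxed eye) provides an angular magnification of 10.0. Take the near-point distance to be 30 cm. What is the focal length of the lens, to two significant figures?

For the image at infinity, M = D/f.
f = D/M = 30/10.0 = 3.000 cm.

3.0 cm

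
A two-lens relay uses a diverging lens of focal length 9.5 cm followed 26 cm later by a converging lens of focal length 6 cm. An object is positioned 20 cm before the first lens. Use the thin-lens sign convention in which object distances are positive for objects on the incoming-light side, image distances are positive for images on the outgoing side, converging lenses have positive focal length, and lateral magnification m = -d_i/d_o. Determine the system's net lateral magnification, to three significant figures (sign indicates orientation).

Applying the thin-lens equation to the first lens, 1/(-9.5) = 1/20 + 1/d_i1, which gives d_i1 = -6.441 cm.
Its lateral magnification is m_1 = -d_i1/d_o1 = -(-6.441)/20 = 0.3220.
With d_i1 < 0 the first image is virtual and lies on the object side; the object distance for lens 2 is d_o2 = 26 - (-6.441) = 32.441 cm.
Applying the thin-lens equation again with f_2 = 6 cm and d_o2 = 32.441 cm gives d_i2 = 7.362 cm.
m_2 = -(7.362)/(32.441) = -0.2269.
The system's lateral magnification is m_1 m_2 = (0.3220)(-0.2269) = -0.0731.

-0.0731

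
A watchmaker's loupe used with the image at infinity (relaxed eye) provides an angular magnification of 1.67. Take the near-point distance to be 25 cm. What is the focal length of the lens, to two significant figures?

15 cm

For the image at infinity, M = D/f.
f = D/M = 25/1.67 = 14.970 cm.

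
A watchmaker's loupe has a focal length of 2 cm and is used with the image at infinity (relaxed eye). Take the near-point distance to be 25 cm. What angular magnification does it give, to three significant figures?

12.5

M = D/f = 25/2 = 12.500.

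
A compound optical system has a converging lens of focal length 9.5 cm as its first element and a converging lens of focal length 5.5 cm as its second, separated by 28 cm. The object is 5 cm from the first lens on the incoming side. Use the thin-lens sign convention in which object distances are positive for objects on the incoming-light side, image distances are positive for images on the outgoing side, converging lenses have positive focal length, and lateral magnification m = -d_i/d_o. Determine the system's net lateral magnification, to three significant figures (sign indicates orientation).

-0.351

First lens: d_i1 = 1/(1/9.5 - 1/5) = -10.556 cm.
m_1 = -(-10.556)/5 = 2.1111.
With d_i1 < 0 the first image is virtual and lies on the object side; the object distance for lens 2 is d_o2 = 28 - (-10.556) = 38.556 cm.
Second lens: d_i2 = 1/(1/5.5 - 1/(38.556)) = 6.415 cm.
m_2 = -(6.415)/(38.556) = -0.1664.
Total m = m_1 x m_2 = (2.1111)(-0.1664) = -0.3513.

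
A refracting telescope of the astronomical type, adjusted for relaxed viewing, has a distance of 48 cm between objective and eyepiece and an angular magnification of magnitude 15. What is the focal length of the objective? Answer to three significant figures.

In normal adjustment the tube length equals f_obj + f_eye and |M| = f_obj/f_eye.
So f_obj = 15 f_eye and 15 f_eye + f_eye = 48 cm, giving f_eye = 48/16 = 3.000 cm and f_obj = 45.000 cm.

45.0 cm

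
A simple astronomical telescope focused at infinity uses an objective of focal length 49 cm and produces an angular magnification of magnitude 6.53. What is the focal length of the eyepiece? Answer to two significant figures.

|M| = f_obj/f_eye, so f_eye = f_obj/|M| = 49/6.53 = 7.504 cm.

7.5 cm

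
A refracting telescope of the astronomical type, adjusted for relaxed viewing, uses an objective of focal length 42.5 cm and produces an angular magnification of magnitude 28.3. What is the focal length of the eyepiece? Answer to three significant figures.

1.50 cm

|M| = f_obj/f_eye, so f_eye = f_obj/|M| = 42.5/28.3 = 1.502 cm.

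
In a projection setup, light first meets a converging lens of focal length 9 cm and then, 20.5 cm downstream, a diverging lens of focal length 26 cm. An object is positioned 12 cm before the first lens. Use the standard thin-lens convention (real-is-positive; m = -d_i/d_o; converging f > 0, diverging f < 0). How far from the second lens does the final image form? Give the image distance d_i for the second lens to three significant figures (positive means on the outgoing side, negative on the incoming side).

Lens 1: 1/d_i1 = 1/f_1 - 1/d_o1 = 1/9 - 1/12 = 0.02778 cm^-1, so d_i1 = 36.000 cm.
Since 36.000 cm > 20.5 cm, the first image lies past the second lens and serves as a virtual object: d_o2 = L - d_i1 = -15.500 cm.
Lens 2: 1/d_i2 = 1/f_2 - 1/d_o2 = 1/(-26) - 1/(-15.500) = 0.02605 cm^-1, so d_i2 = 38.381 cm.

38.4 cm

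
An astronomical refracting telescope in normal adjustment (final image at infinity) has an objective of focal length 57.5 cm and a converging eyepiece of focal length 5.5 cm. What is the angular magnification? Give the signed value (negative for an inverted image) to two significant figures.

-10

M = -f_obj/f_eye = -57.5/(5.5) = -10.455.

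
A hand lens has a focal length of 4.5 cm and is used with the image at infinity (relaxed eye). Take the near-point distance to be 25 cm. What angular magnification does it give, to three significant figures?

5.56

M = D/f = 25/4.5 = 5.556.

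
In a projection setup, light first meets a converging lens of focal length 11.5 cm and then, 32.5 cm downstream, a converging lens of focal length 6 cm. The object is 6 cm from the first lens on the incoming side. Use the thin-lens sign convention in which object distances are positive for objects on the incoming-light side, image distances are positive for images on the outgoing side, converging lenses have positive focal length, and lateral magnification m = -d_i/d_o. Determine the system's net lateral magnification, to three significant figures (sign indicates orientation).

-0.321

Applying the thin-lens equation to the first lens, 1/11.5 = 1/6 + 1/d_i1, which gives d_i1 = -12.545 cm.
Its lateral magnification is m_1 = -d_i1/d_o1 = -(-12.545)/6 = 2.0909.
With d_i1 < 0 the first image is virtual and lies on the object side; the object distance for lens 2 is d_o2 = 32.5 - (-12.545) = 45.045 cm.
Applying the thin-lens equation again with f_2 = 6 cm and d_o2 = 45.045 cm gives d_i2 = 6.922 cm.
m_2 = -(6.922)/(45.045) = -0.1537.
Overall magnification: m = m_1 m_2 = -0.3213.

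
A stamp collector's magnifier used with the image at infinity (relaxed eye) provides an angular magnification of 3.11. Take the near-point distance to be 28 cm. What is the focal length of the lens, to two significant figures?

For the image at infinity, M = D/f.
f = D/M = 28/3.11 = 9.003 cm.

9.0 cm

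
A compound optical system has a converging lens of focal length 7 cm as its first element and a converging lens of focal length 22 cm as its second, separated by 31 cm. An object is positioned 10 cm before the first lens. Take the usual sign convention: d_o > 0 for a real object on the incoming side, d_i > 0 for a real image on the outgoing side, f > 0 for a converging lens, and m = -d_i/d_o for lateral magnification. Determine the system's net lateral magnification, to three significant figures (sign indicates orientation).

First lens: d_i1 = 1/(1/7 - 1/10) = 23.333 cm.
m_1 = -(23.333)/10 = -2.3333.
The intermediate image is 23.333 cm to the right of lens 1, so d_o2 = L - d_i1 = 31 - 23.333 = 7.667 cm.
Second lens: d_i2 = 1/(1/22 - 1/(7.667)) = -11.767 cm.
m_2 = -(-11.767)/(7.667) = 1.5349.
Overall magnification: m = m_1 m_2 = -3.5814.

-3.58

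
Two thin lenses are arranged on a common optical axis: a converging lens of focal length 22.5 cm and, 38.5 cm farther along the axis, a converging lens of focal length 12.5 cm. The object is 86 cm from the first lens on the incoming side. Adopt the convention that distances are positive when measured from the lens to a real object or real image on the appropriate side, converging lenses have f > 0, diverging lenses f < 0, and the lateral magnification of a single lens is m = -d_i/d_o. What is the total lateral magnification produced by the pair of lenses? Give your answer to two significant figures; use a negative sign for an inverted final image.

Lens 1: 1/d_i1 = 1/f_1 - 1/d_o1 = 1/22.5 - 1/86 = 0.03282 cm^-1, so d_i1 = 30.472 cm.
m_1 = -(30.472)/86 = -0.3543.
That image sits 8.028 cm in front of the second lens, so d_o2 = 8.028 cm.
Lens 2: 1/d_i2 = 1/f_2 - 1/d_o2 = 1/12.5 - 1/(8.028) = -0.04457 cm^-1, so d_i2 = -22.436 cm.
m_2 = -(-22.436)/(8.028) = 2.7949.
Total m = m_1 x m_2 = (-0.3543)(2.7949) = -0.9903.

-0.99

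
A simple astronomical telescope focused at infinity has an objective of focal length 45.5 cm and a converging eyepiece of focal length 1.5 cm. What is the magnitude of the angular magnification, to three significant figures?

|M| = f_obj/|f_eye| = 45.5/1.5 = 30.333.

30.3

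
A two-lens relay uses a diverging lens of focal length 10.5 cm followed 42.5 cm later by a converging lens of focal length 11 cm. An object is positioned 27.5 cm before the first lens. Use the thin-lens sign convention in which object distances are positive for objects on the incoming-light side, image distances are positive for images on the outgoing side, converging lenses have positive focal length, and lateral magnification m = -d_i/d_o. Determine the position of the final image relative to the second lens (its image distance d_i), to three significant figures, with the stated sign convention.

First lens: d_i1 = 1/(1/(-10.5) - 1/27.5) = -7.599 cm.
With d_i1 < 0 the first image is virtual and lies on the object side; the object distance for lens 2 is d_o2 = 42.5 - (-7.599) = 50.099 cm.
Second lens: d_i2 = 1/(1/11 - 1/(50.099)) = 14.095 cm.

14.1 cm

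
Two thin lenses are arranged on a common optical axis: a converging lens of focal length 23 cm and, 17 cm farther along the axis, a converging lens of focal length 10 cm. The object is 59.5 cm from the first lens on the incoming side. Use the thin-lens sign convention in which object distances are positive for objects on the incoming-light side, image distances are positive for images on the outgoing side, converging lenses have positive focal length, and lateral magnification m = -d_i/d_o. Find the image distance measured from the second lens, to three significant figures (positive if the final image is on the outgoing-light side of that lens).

6.72 cm

Lens 1: 1/d_i1 = 1/f_1 - 1/d_o1 = 1/23 - 1/59.5 = 0.02667 cm^-1, so d_i1 = 37.493 cm.
Since 37.493 cm > 17 cm, the first image lies past the second lens and serves as a virtual object: d_o2 = L - d_i1 = -20.493 cm.
Lens 2: 1/d_i2 = 1/f_2 - 1/d_o2 = 1/10 - 1/(-20.493) = 0.14880 cm^-1, so d_i2 = 6.721 cm.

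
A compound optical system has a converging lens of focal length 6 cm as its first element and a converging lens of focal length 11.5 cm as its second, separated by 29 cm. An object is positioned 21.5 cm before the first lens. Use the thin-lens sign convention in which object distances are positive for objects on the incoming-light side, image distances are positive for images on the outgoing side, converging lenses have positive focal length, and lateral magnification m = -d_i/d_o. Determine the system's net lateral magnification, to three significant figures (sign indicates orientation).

Lens 1: 1/d_i1 = 1/f_1 - 1/d_o1 = 1/6 - 1/21.5 = 0.12016 cm^-1, so d_i1 = 8.323 cm.
m_1 = -(8.323)/21.5 = -0.3871.
That image sits 20.677 cm in front of the second lens, so d_o2 = 20.677 cm.
Lens 2: 1/d_i2 = 1/f_2 - 1/d_o2 = 1/11.5 - 1/(20.677) = 0.03859 cm^-1, so d_i2 = 25.910 cm.
m_2 = -(25.910)/(20.677) = -1.2531.
The system's lateral magnification is m_1 m_2 = (-0.3871)(-1.2531) = 0.4851.

0.485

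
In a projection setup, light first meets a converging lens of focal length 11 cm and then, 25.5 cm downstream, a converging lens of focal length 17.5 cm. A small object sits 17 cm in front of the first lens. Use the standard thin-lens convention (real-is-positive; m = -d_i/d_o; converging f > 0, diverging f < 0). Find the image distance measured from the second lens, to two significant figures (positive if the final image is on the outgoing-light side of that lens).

First lens: d_i1 = 1/(1/11 - 1/17) = 31.167 cm.
This image would form 31.167 cm past lens 1, i.e. 5.667 cm beyond lens 2, so it is a virtual object for lens 2: d_o2 = 25.5 - 31.167 = -5.667 cm.
Second lens: d_i2 = 1/(1/17.5 - 1/(-5.667)) = 4.281 cm.

4.3 cm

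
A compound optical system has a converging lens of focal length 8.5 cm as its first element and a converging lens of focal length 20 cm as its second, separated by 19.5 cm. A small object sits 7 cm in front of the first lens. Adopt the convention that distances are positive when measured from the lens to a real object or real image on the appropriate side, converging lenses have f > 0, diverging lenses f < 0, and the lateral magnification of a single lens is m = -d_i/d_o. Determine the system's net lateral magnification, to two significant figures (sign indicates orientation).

Lens 1: 1/d_i1 = 1/f_1 - 1/d_o1 = 1/8.5 - 1/7 = -0.02521 cm^-1, so d_i1 = -39.667 cm.
m_1 = -(-39.667)/7 = 5.6667.
With d_i1 < 0 the first image is virtual and lies on the object side; the object distance for lens 2 is d_o2 = 19.5 - (-39.667) = 59.167 cm.
Lens 2: 1/d_i2 = 1/f_2 - 1/d_o2 = 1/20 - 1/(59.167) = 0.03310 cm^-1, so d_i2 = 30.213 cm.
m_2 = -(30.213)/(59.167) = -0.5106.
Total m = m_1 x m_2 = (5.6667)(-0.5106) = -2.8936.

-2.9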